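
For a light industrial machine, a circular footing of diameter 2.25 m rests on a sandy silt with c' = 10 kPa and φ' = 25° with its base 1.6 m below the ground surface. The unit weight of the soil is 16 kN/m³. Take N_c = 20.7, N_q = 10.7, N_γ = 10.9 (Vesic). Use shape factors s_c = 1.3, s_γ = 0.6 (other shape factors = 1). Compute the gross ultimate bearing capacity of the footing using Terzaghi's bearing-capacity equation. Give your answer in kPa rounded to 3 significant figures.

Effective surcharge at the founding depth q = γ·D_f = 16 × 1.6 = 25.6 kPa.
q_ult = c·N_c·s_c + q·N_q + 0.5·γ·B·N_γ·s_γ
     = 10 × 20.7 × 1.3 + 25.6 × 10.7 + 0.5 × 16 × 2.25 × 10.9 × 0.6
     = 269.1 + 273.92 + 117.72 = 660.74 kPa.

q_ult ≈ 661 kPa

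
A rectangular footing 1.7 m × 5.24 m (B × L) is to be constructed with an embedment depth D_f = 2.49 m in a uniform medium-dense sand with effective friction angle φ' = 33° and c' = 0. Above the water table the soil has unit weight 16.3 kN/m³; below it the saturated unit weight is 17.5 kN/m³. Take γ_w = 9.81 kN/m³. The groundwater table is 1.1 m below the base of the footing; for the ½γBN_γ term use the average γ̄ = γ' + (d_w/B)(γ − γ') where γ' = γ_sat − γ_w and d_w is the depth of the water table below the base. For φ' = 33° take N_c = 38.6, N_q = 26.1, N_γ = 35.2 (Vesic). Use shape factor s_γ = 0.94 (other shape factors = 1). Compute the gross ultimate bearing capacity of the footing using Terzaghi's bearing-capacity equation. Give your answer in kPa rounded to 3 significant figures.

Overburden at base level: q = 16.3 × 2.49 = 40.587 kPa.
The water table is 1.1 m below the base (< B = 1.7 m), so the ½γBN_γ term uses γ̄ = γ' + (d_w/B)(γ − γ') = 7.69 + (1.1/1.7)(16.3 − 7.69) = 13.261 kN/m³.
Surcharge term q·N_q = 40.587 × 26.1 = 1059.3 kPa; self-weight term 0.5·γ·B·N_γ·s_γ = 0.5 × 13.261 × 1.7 × 35.2 × 0.94 = 372.97 kPa.
q_ult = 1059.3 + 372.97 = 1432.3 kPa.

q_ult ≈ 1430 kPa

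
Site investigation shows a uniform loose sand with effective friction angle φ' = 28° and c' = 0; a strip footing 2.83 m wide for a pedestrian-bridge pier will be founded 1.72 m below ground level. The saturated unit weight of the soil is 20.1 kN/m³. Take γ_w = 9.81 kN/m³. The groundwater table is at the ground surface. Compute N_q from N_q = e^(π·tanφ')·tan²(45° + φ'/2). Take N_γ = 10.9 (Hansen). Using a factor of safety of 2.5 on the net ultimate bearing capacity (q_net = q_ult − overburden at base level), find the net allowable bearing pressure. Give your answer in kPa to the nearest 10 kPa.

q_all(net) ≈ 160 kPa

N_q = e^(π·tan28°)·tan²(59°) = 14.72.
γ' = 20.1 − 9.81 = 10.29 kN/m³ (submerged throughout). q = 10.29 × 1.72 = 17.699 kPa; the same γ' applies in the ½γBN_γ term.
q·N_q = 17.699 × 14.72 = 260.52 kPa
0.5·γ·B·N_γ = 0.5 × 10.29 × 2.83 × 10.9 = 158.71 kPa
q_ult = 260.52 + 158.71 = 419.23 kPa.
q_net = 419.23 − 17.699 = 401.53 kPa.
q_all(net) = 401.53 / 2.5 = 160.61 kPa.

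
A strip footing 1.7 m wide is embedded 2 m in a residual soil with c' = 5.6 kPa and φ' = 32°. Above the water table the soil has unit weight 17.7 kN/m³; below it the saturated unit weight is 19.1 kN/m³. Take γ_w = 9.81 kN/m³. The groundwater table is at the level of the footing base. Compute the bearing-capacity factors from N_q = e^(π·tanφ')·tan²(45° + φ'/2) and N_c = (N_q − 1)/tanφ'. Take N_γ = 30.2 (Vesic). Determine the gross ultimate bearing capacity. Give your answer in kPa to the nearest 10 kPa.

tan32° = 0.6249, so N_q = e^(π×0.6249)·tan²(61°) = 7.121 × 3.255 = 23.18.
N_c = (23.18 − 1)/tan32° = 35.49.
Overburden at base level: q = 17.7 × 2 = 35.4 kPa.
Below the base the soil is submerged, so the ½γBN_γ term uses γ' = 19.1 − 9.81 = 9.29 kN/m³.
Cohesion term c·N_c = 5.6 × 35.49 = 198.75 kPa; surcharge term q·N_q = 35.4 × 23.177 = 820.46 kPa; self-weight term 0.5·γ·B·N_γ = 0.5 × 9.29 × 1.7 × 30.2 = 238.47 kPa.
q_ult = 198.75 + 820.46 + 238.47 = 1257.7 kPa.

q_ult ≈ 1260 kPa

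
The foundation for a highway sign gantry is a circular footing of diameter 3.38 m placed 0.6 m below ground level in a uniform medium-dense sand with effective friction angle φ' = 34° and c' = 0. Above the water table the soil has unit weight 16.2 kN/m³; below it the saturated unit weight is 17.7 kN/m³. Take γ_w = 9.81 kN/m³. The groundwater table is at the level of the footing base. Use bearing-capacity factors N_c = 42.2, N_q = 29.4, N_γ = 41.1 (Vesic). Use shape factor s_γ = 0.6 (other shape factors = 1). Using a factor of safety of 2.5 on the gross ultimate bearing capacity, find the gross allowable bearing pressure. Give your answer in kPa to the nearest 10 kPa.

q_all ≈ 250 kPa

Effective surcharge at the founding depth q = γ·D_f = 16.2 × 0.6 = 9.72 kPa.
The water table coincides with the base, so in the self-weight term γ → γ' = 7.89 kN/m³.
q_ult = q·N_q + 0.5·γ·B·N_γ·s_γ
     = 9.72 × 29.4 + 0.5 × 7.89 × 3.38 × 41.1 × 0.6
     = 285.77 + 328.82 = 614.59 kPa.
q_all = 614.59 / 2.5 = 245.83 kPa.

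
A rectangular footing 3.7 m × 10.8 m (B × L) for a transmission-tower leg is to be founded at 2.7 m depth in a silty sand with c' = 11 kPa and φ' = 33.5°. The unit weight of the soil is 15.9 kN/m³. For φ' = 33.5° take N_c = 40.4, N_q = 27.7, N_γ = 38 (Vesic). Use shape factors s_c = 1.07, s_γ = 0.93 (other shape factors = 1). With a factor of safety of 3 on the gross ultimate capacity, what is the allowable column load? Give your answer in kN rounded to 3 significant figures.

P_all ≈ 36000 kN

q = γ·D_f = 15.9 × 2.7 = 42.93 kPa.
c·N_c·s_c = 11 × 40.4 × 1.07 = 475.51 kPa
q·N_q = 42.93 × 27.7 = 1189.2 kPa
0.5·γ·B·N_γ·s_γ = 0.5 × 15.9 × 3.7 × 38 × 0.93 = 1039.5 kPa
q_ult = 475.51 + 1189.2 + 1039.5 = 2704.2 kPa.
Gross allowable pressure q_all = 2704.2 / 3 = 901.4 kPa.
Footing area = 39.96 m², so allowable column load = 901.4 × 39.96 = 36020 kN.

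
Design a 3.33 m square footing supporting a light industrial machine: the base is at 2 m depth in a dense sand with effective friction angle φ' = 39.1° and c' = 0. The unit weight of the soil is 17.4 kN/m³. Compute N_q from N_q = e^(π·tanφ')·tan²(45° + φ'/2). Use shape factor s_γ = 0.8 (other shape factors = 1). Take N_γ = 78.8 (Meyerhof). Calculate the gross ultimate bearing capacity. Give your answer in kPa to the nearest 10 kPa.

tan39.1° = 0.8127, so N_q = e^(π×0.8127)·tan²(64.55°) = 12.847 × 4.415 = 56.72.
Effective surcharge at the founding depth q = γ·D_f = 17.4 × 2 = 34.8 kPa.
q_ult = q·N_q + 0.5·γ·B·N_γ·s_γ
     = 34.8 × 56.723 + 0.5 × 17.4 × 3.33 × 78.8 × 0.8
     = 1974 + 1826.3 = 3800.3 kPa.

q_ult ≈ 3800 kPa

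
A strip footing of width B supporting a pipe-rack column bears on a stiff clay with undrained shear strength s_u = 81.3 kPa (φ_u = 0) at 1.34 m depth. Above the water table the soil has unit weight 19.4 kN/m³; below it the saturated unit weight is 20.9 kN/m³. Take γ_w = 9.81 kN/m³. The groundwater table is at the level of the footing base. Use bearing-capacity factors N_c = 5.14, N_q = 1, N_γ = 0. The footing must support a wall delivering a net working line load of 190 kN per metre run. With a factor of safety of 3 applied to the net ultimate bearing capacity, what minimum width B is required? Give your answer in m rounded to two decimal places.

Effective surcharge at the founding depth q = γ·D_f = 19.4 × 1.34 = 25.996 kPa.
q_ult = c·N_c + q·N_q
     = 81.3 × 5.14 + 25.996 × 1
     = 417.88 + 25.996 = 443.88 kPa.
For φ = 0 the ½γBN_γ term vanishes, so q_ult is independent of B. q_net = 443.88 − 25.996 = 417.88 kPa; q_all(net) = 417.88/3 = 139.29 kPa.
Required width B = w / q_all(net) = 190 / 139.29 = 1.364 m.

B = 1.36 m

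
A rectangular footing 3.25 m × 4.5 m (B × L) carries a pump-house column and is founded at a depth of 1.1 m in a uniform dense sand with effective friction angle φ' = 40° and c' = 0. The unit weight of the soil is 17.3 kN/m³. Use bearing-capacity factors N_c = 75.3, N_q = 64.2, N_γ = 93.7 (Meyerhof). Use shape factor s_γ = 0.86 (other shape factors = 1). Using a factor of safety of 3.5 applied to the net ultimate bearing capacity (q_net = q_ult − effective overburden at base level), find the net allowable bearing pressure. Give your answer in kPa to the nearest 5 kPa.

Effective surcharge at the founding depth q = γ·D_f = 17.3 × 1.1 = 19.03 kPa.
q_ult = q·N_q + 0.5·γ·B·N_γ·s_γ
     = 19.03 × 64.2 + 0.5 × 17.3 × 3.25 × 93.7 × 0.86
     = 1221.7 + 2265.4 = 3487.1 kPa.
Net ultimate: q_net = 3487.1 − 19.03 = 3468.1 kPa.
q_all(net) = 3468.1 / 3.5 = 990.87 kPa.

q_all(net) ≈ 990 kPa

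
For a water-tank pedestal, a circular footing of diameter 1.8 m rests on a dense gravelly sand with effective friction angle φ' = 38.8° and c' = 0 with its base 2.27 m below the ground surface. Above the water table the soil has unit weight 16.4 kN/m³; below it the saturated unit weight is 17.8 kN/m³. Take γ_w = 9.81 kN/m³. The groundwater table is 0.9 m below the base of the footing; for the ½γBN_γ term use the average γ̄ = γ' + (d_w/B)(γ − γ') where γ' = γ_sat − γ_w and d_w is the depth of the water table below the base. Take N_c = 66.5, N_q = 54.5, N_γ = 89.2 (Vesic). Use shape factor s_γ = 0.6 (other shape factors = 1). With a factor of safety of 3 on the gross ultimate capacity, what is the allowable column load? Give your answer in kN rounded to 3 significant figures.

Effective surcharge at the founding depth q = γ·D_f = 16.4 × 2.27 = 37.228 kPa.
With d_w = 0.9 m < B, γ̄ = 7.99 + (0.9/1.8) × (16.4 − 7.99) = 12.195 kN/m³.
q_ult = q·N_q + 0.5·γ·B·N_γ·s_γ
     = 37.228 × 54.5 + 0.5 × 12.195 × 1.8 × 89.2 × 0.6
     = 2028.9 + 587.41 = 2616.3 kPa.
Gross allowable pressure q_all = 2616.3 / 3 = 872.11 kPa.
Footing area = 2.5447 m², so allowable column load = 872.11 × 2.5447 = 2219.3 kN.

P_all ≈ 2220 kN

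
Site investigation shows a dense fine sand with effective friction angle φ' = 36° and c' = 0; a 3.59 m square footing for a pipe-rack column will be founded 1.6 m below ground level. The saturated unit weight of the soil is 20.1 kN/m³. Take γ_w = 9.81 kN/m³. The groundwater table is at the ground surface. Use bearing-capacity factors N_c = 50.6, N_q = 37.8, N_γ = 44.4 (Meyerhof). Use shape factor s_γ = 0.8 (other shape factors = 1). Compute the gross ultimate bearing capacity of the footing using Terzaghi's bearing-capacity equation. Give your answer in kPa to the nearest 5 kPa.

Water table at ground surface, so effective unit weight γ' = 20.1 − 9.81 = 10.29 kN/m³ is used throughout; overburden q = 10.29 × 1.6 = 16.464 kPa; the same γ' applies in the ½γBN_γ term.
Surcharge term q·N_q = 16.464 × 37.8 = 622.34 kPa; self-weight term 0.5·γ·B·N_γ·s_γ = 0.5 × 10.29 × 3.59 × 44.4 × 0.8 = 656.07 kPa.
q_ult = 622.34 + 656.07 = 1278.4 kPa.

q_ult ≈ 1280 kPa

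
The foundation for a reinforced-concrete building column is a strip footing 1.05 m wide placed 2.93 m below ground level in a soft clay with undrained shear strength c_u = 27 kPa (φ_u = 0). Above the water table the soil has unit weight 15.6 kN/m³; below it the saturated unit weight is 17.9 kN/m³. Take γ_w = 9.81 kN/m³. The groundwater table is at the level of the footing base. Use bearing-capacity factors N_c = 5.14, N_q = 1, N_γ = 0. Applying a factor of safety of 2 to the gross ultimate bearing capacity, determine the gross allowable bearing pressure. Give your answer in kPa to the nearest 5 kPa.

q_all ≈ 90 kPa

Effective surcharge at the founding depth q = γ·D_f = 15.6 × 2.93 = 45.708 kPa.
q_ult = c·N_c + q·N_q
     = 27 × 5.14 + 45.708 × 1
     = 138.78 + 45.708 = 184.49 kPa.
q_all = q_ult / FS = 184.49 / 2 = 92.244 kPa.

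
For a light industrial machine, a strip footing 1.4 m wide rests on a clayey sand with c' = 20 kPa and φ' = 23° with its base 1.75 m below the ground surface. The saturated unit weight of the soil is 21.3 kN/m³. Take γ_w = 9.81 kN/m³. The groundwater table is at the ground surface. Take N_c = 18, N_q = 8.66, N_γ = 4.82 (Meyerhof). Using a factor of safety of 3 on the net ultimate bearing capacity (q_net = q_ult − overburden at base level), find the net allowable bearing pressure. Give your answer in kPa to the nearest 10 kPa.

q_all(net) ≈ 180 kPa

With the water table at the surface the whole profile is submerged: γ' = 21.3 − 9.81 = 11.49 kN/m³, so q = γ'·D_f = 20.108 kPa; the same γ' applies in the ½γBN_γ term.
q_ult = c·N_c + q·N_q + 0.5·γ·B·N_γ
     = 20 × 18 + 20.108 × 8.66 + 0.5 × 11.49 × 1.4 × 4.82
     = 360 + 174.13 + 38.767 = 572.9 kPa.
q_net = 572.9 − 20.108 = 552.79 kPa.
q_all(net) = 552.79 / 3 = 184.26 kPa.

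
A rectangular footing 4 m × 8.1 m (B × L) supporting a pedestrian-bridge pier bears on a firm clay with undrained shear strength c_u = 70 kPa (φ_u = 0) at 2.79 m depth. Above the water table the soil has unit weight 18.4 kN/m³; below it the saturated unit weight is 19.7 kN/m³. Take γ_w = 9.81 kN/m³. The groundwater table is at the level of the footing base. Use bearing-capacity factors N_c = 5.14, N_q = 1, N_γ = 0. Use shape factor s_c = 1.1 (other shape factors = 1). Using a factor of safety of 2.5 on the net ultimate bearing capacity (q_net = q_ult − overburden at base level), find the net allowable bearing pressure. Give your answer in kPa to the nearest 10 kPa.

Overburden at base level: q = 18.4 × 2.79 = 51.336 kPa.
Cohesion term c·N_c·s_c = 70 × 5.14 × 1.1 = 395.78 kPa; surcharge term q·N_q = 51.336 × 1 = 51.336 kPa.
q_ult = 395.78 + 51.336 = 447.12 kPa.
q_net = 447.12 − 51.336 = 395.78 kPa.
q_all(net) = 395.78 / 2.5 = 158.31 kPa.

q_all(net) ≈ 160 kPa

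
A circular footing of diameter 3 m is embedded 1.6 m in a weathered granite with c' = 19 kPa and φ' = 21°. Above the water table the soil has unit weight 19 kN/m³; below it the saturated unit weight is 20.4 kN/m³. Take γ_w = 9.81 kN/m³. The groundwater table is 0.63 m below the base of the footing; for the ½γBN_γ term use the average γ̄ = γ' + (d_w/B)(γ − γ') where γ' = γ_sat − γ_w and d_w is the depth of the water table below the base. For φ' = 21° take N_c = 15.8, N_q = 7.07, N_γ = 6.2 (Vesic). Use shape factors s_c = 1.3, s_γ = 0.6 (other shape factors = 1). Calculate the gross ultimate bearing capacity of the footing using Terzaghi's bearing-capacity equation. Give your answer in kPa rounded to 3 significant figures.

Effective surcharge at the founding depth q = γ·D_f = 19 × 1.6 = 30.4 kPa.
With d_w = 0.63 m < B, γ̄ = 10.59 + (0.63/3) × (19 − 10.59) = 12.356 kN/m³.
q_ult = c·N_c·s_c + q·N_q + 0.5·γ·B·N_γ·s_γ
     = 19 × 15.8 × 1.3 + 30.4 × 7.07 + 0.5 × 12.356 × 3 × 6.2 × 0.6
     = 390.26 + 214.93 + 68.947 = 674.14 kPa.

q_ult ≈ 674 kPa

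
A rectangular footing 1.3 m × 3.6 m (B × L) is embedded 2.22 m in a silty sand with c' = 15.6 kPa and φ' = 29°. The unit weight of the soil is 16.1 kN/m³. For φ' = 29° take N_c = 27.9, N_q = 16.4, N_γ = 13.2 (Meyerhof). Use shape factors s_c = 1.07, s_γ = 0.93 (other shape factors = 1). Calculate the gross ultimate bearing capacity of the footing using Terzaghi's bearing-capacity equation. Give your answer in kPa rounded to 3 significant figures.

q = γ·D_f = 16.1 × 2.22 = 35.742 kPa.
c·N_c·s_c = 15.6 × 27.9 × 1.07 = 465.71 kPa
q·N_q = 35.742 × 16.4 = 586.17 kPa
0.5·γ·B·N_γ·s_γ = 0.5 × 16.1 × 1.3 × 13.2 × 0.93 = 128.47 kPa
q_ult = 465.71 + 586.17 + 128.47 = 1180.3 kPa.

q_ult ≈ 1180 kPa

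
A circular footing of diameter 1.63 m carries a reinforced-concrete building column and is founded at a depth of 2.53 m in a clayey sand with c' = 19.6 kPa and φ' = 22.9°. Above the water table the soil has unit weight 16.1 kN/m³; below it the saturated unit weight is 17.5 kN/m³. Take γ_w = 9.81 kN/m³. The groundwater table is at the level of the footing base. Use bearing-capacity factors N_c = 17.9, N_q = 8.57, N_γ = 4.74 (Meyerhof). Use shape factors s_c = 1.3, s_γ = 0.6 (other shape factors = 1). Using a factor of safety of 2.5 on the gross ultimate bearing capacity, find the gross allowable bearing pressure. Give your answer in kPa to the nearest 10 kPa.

q_all ≈ 330 kPa

Effective surcharge at the founding depth q = γ·D_f = 16.1 × 2.53 = 40.733 kPa.
The water table coincides with the base, so in the self-weight term γ → γ' = 7.69 kN/m³.
q_ult = c·N_c·s_c + q·N_q + 0.5·γ·B·N_γ·s_γ
     = 19.6 × 17.9 × 1.3 + 40.733 × 8.57 + 0.5 × 7.69 × 1.63 × 4.74 × 0.6
     = 456.09 + 349.08 + 17.824 = 823 kPa.
q_all = 823 / 2.5 = 329.2 kPa.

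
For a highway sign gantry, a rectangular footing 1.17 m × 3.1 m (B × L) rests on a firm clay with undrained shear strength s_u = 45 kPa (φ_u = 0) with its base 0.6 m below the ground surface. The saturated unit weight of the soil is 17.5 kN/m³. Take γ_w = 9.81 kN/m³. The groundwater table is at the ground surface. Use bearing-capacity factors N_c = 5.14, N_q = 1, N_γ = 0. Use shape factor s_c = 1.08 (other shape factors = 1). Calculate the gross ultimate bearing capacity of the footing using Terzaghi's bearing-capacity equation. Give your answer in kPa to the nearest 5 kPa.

Water table at ground surface, so effective unit weight γ' = 17.5 − 9.81 = 7.69 kN/m³ is used throughout; overburden q = 7.69 × 0.6 = 4.614 kPa.
Cohesion term c·N_c·s_c = 45 × 5.14 × 1.08 = 249.8 kPa; surcharge term q·N_q = 4.614 × 1 = 4.614 kPa.
q_ult = 249.8 + 4.614 = 254.42 kPa.

q_ult ≈ 255 kPa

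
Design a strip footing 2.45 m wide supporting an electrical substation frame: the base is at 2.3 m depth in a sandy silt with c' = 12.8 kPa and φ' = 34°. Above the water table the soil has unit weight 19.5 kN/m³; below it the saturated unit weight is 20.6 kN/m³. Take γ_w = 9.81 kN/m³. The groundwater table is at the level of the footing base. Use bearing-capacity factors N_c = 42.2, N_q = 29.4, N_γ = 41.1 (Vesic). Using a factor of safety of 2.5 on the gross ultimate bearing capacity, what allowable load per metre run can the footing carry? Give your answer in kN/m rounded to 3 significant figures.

≈ 2350 kN/m

Effective surcharge at the founding depth q = γ·D_f = 19.5 × 2.3 = 44.85 kPa.
The water table coincides with the base, so in the self-weight term γ → γ' = 10.79 kN/m³.
q_ult = c·N_c + q·N_q + 0.5·γ·B·N_γ
     = 12.8 × 42.2 + 44.85 × 29.4 + 0.5 × 10.79 × 2.45 × 41.1
     = 540.16 + 1318.6 + 543.25 = 2402 kPa.
Gross allowable pressure q_all = 2402 / 2.5 = 960.8 kPa.
Allowable wall load = q_all × B = 960.8 × 2.45 = 2354 kN per metre run.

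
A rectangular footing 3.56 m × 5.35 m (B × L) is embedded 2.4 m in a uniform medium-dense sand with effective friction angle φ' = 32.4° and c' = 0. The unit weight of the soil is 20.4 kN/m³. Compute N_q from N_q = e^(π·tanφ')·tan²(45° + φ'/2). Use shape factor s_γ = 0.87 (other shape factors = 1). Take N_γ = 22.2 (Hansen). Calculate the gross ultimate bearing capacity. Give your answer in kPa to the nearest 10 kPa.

tan32.4° = 0.6346, so N_q = e^(π×0.6346)·tan²(61.2°) = 7.343 × 3.309 = 24.3.
Overburden at base level: q = 20.4 × 2.4 = 48.96 kPa.
Surcharge term q·N_q = 48.96 × 24.295 = 1189.5 kPa; self-weight term 0.5·γ·B·N_γ·s_γ = 0.5 × 20.4 × 3.56 × 22.2 × 0.87 = 701.33 kPa.
q_ult = 1189.5 + 701.33 = 1890.8 kPa.

q_ult ≈ 1890 kPa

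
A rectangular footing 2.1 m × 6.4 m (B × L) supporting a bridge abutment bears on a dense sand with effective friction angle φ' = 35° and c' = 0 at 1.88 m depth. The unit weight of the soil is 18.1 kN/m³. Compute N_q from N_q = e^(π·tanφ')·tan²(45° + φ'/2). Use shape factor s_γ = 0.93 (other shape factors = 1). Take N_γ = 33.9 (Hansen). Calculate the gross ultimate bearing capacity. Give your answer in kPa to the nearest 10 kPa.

tan35° = 0.7002, so N_q = e^(π×0.7002)·tan²(62.5°) = 9.023 × 3.69 = 33.3.
Overburden at base level: q = 18.1 × 1.88 = 34.028 kPa.
Surcharge term q·N_q = 34.028 × 33.296 = 1133 kPa; self-weight term 0.5·γ·B·N_γ·s_γ = 0.5 × 18.1 × 2.1 × 33.9 × 0.93 = 599.17 kPa.
q_ult = 1133 + 599.17 = 1732.2 kPa.

q_ult ≈ 1730 kPa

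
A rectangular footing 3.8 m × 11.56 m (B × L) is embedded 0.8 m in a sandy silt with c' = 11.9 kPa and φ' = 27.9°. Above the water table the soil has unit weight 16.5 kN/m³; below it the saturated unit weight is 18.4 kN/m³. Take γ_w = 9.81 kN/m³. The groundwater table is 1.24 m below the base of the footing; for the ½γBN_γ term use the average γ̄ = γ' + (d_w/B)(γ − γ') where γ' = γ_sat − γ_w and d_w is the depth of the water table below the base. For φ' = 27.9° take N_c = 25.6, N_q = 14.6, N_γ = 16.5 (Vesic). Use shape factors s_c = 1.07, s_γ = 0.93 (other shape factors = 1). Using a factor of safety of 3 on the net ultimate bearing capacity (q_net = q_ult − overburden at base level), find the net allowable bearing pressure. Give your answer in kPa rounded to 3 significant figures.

Effective surcharge at the founding depth q = γ·D_f = 16.5 × 0.8 = 13.2 kPa.
With d_w = 1.24 m < B, γ̄ = 8.59 + (1.24/3.8) × (16.5 − 8.59) = 11.171 kN/m³.
q_ult = c·N_c·s_c + q·N_q + 0.5·γ·B·N_γ·s_γ
     = 11.9 × 25.6 × 1.07 + 13.2 × 14.6 + 0.5 × 11.171 × 3.8 × 16.5 × 0.93
     = 325.96 + 192.72 + 325.7 = 844.39 kPa.
q_net = 844.39 − 13.2 = 831.19 kPa.
q_all(net) = 831.19 / 3 = 277.06 kPa.

q_all(net) ≈ 277 kPa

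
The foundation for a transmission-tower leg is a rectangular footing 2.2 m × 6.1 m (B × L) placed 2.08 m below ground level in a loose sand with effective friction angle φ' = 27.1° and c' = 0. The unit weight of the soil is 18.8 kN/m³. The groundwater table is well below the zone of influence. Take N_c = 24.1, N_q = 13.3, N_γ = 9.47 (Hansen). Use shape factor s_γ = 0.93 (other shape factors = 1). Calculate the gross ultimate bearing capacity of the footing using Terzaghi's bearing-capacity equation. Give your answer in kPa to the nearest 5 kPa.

q = γ·D_f = 18.8 × 2.08 = 39.104 kPa.
q·N_q = 39.104 × 13.3 = 520.08 kPa
0.5·γ·B·N_γ·s_γ = 0.5 × 18.8 × 2.2 × 9.47 × 0.93 = 182.13 kPa
q_ult = 520.08 + 182.13 = 702.21 kPa.

q_ult ≈ 700 kPa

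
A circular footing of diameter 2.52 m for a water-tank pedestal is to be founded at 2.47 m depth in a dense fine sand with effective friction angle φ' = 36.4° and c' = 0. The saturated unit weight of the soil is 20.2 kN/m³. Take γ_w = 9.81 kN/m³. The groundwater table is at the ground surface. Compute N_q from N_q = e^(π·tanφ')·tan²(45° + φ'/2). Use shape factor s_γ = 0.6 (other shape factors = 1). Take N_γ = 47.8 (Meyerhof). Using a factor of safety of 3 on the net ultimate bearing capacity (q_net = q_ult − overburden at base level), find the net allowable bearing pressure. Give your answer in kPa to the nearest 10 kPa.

N_q = e^(π·tan36.4°)·tan²(63.2°) = 39.73.
With the water table at the surface the whole profile is submerged: γ' = 20.2 − 9.81 = 10.39 kN/m³, so q = γ'·D_f = 25.663 kPa; the same γ' applies in the ½γBN_γ term.
q_ult = q·N_q + 0.5·γ·B·N_γ·s_γ
     = 25.663 × 39.727 + 0.5 × 10.39 × 2.52 × 47.8 × 0.6
     = 1019.5 + 375.46 = 1395 kPa.
q_net = 1395 − 25.663 = 1369.3 kPa.
q_all(net) = 1369.3 / 3 = 456.44 kPa.

q_all(net) ≈ 460 kPa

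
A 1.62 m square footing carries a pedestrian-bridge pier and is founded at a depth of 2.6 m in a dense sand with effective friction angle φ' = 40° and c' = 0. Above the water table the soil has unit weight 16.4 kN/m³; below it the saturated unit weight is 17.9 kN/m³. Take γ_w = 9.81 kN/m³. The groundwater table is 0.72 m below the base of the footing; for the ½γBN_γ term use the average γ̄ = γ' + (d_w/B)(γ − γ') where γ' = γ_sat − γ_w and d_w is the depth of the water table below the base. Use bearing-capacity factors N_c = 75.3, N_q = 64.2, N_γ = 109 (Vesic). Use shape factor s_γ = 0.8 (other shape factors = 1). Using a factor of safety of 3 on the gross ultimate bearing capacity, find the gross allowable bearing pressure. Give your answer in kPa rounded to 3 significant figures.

q_all ≈ 1190 kPa

Overburden at base level: q = 16.4 × 2.6 = 42.64 kPa.
The water table is 0.72 m below the base (< B = 1.62 m), so the ½γBN_γ term uses γ̄ = γ' + (d_w/B)(γ − γ') = 8.09 + (0.72/1.62)(16.4 − 8.09) = 11.783 kN/m³.
Surcharge term q·N_q = 42.64 × 64.2 = 2737.5 kPa; self-weight term 0.5·γ·B·N_γ·s_γ = 0.5 × 11.783 × 1.62 × 109 × 0.8 = 832.28 kPa.
q_ult = 2737.5 + 832.28 = 3569.8 kPa.
q_all = 3569.8 / 3 = 1189.9 kPa.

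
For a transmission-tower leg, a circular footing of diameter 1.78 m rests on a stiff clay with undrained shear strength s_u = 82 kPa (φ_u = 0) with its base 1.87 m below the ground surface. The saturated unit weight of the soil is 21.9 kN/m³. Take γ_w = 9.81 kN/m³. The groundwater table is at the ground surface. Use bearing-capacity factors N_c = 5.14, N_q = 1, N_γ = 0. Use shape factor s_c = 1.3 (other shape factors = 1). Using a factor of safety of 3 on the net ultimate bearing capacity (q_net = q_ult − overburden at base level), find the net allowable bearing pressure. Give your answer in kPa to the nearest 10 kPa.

With the water table at the surface the whole profile is submerged: γ' = 21.9 − 9.81 = 12.09 kN/m³, so q = γ'·D_f = 22.608 kPa.
q_ult = c·N_c·s_c + q·N_q
     = 82 × 5.14 × 1.3 + 22.608 × 1
     = 547.92 + 22.608 = 570.53 kPa.
q_net = 570.53 − 22.608 = 547.92 kPa.
q_all(net) = 547.92 / 3 = 182.64 kPa.

q_all(net) ≈ 180 kPa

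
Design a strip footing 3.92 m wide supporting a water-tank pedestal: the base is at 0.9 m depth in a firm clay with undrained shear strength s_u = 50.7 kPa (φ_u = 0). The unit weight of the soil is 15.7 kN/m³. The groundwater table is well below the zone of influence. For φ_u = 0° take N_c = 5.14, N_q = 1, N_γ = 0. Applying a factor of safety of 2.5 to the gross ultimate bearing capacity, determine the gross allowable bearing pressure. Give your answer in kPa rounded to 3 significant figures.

q = γ·D_f = 15.7 × 0.9 = 14.13 kPa.
c·N_c = 50.7 × 5.14 = 260.6 kPa
q·N_q = 14.13 × 1 = 14.13 kPa
q_ult = 260.6 + 14.13 = 274.73 kPa.
q_all = q_ult / FS = 274.73 / 2.5 = 109.89 kPa.

q_all ≈ 110 kPa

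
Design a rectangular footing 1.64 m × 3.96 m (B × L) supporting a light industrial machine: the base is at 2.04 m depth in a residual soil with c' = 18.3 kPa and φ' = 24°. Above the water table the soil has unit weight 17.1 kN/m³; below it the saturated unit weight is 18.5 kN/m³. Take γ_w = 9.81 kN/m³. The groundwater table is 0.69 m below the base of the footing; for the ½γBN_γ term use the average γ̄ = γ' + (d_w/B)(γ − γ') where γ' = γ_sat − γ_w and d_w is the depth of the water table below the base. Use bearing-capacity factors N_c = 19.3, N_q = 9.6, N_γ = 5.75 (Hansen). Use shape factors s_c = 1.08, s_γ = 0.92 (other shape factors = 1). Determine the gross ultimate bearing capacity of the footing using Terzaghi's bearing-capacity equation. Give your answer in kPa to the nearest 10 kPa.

q_ult ≈ 770 kPa

q = γ·D_f = 17.1 × 2.04 = 34.884 kPa.
γ' = 8.69 kN/m³; averaging over the depth B below the base, γ̄ = γ' + (d_w/B)(γ − γ') = 12.228 kN/m³.
c·N_c·s_c = 18.3 × 19.3 × 1.08 = 381.45 kPa
q·N_q = 34.884 × 9.6 = 334.89 kPa
0.5·γ·B·N_γ·s_γ = 0.5 × 12.228 × 1.64 × 5.75 × 0.92 = 53.044 kPa
q_ult = 381.45 + 334.89 + 53.044 = 769.38 kPa.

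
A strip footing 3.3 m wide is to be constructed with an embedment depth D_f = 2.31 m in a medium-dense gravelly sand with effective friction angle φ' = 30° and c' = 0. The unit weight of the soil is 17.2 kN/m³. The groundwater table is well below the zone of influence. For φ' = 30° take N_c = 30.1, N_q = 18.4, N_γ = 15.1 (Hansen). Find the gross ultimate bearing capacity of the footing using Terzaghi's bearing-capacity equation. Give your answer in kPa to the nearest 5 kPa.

Overburden at base level: q = 17.2 × 2.31 = 39.732 kPa.
Surcharge term q·N_q = 39.732 × 18.4 = 731.07 kPa; self-weight term 0.5·γ·B·N_γ = 0.5 × 17.2 × 3.3 × 15.1 = 428.54 kPa.
q_ult = 731.07 + 428.54 = 1159.6 kPa.

q_ult ≈ 1160 kPa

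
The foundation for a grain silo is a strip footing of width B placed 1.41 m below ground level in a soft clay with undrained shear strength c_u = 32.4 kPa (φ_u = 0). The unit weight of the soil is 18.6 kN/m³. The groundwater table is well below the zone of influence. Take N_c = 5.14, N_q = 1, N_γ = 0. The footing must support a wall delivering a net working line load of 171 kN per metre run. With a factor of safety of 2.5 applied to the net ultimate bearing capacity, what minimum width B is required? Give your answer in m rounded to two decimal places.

Effective surcharge at the founding depth q = γ·D_f = 18.6 × 1.41 = 26.226 kPa.
q_ult = c·N_c + q·N_q
     = 32.4 × 5.14 + 26.226 × 1
     = 166.54 + 26.226 = 192.76 kPa.
For φ = 0 the ½γBN_γ term vanishes, so q_ult is independent of B. q_net = 192.76 − 26.226 = 166.54 kPa; q_all(net) = 166.54/2.5 = 66.614 kPa.
Required width B = w / q_all(net) = 171 / 66.614 = 2.567 m.

B = 2.57 m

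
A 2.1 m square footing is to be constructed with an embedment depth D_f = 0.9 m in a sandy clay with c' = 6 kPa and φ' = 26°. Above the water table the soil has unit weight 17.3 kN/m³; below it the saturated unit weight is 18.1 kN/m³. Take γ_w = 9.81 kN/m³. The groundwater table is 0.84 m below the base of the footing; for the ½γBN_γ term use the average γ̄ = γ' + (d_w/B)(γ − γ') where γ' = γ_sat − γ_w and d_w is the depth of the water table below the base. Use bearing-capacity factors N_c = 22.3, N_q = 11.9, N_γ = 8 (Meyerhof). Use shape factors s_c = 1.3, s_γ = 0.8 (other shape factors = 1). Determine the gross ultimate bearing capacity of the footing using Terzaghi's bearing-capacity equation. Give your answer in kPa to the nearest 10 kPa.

q_ult ≈ 440 kPa

q = γ·D_f = 17.3 × 0.9 = 15.57 kPa.
γ' = 8.29 kN/m³; averaging over the depth B below the base, γ̄ = γ' + (d_w/B)(γ − γ') = 11.894 kN/m³.
c·N_c·s_c = 6 × 22.3 × 1.3 = 173.94 kPa
q·N_q = 15.57 × 11.9 = 185.28 kPa
0.5·γ·B·N_γ·s_γ = 0.5 × 11.894 × 2.1 × 8 × 0.8 = 79.928 kPa
q_ult = 173.94 + 185.28 + 79.928 = 439.15 kPa.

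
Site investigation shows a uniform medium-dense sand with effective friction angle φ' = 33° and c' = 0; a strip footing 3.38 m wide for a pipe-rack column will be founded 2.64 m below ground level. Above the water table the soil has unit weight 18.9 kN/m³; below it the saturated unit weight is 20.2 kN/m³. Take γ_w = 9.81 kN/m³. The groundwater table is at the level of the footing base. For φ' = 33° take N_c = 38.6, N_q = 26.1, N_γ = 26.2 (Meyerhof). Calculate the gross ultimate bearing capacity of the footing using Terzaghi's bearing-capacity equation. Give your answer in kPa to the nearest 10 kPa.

Overburden at base level: q = 18.9 × 2.64 = 49.896 kPa.
Below the base the soil is submerged, so the ½γBN_γ term uses γ' = 20.2 − 9.81 = 10.39 kN/m³.
Surcharge term q·N_q = 49.896 × 26.1 = 1302.3 kPa; self-weight term 0.5·γ·B·N_γ = 0.5 × 10.39 × 3.38 × 26.2 = 460.05 kPa.
q_ult = 1302.3 + 460.05 = 1762.3 kPa.

q_ult ≈ 1760 kPa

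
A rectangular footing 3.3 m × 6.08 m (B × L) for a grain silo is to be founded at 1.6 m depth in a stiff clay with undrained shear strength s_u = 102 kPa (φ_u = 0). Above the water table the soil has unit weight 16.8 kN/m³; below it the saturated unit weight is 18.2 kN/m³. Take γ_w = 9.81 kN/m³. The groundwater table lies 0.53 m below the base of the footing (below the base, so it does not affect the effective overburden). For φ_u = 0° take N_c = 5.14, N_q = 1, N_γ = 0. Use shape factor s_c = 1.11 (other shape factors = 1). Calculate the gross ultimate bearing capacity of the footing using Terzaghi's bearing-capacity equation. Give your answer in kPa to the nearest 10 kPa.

q_ult ≈ 610 kPa

Effective surcharge at the founding depth q = γ·D_f = 16.8 × 1.6 = 26.88 kPa.
q_ult = c·N_c·s_c + q·N_q
     = 102 × 5.14 × 1.11 + 26.88 × 1
     = 581.95 + 26.88 = 608.83 kPa.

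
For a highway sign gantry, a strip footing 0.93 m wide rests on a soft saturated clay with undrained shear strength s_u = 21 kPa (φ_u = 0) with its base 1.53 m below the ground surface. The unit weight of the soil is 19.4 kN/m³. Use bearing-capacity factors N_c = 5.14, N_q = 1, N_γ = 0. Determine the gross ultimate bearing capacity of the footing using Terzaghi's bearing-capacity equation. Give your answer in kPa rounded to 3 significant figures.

q_ult ≈ 138 kPa

Effective surcharge at the founding depth q = γ·D_f = 19.4 × 1.53 = 29.682 kPa.
q_ult = c·N_c + q·N_q
     = 21 × 5.14 + 29.682 × 1
     = 107.94 + 29.682 = 137.62 kPa.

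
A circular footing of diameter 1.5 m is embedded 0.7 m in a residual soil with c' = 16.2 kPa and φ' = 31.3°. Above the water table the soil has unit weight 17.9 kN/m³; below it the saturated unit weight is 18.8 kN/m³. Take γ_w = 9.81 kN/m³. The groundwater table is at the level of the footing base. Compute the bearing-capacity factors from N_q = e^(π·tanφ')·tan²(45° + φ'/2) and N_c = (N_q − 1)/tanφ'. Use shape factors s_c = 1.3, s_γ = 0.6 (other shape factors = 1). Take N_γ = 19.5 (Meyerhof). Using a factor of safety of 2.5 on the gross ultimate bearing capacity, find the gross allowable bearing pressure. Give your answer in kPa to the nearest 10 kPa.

N_q = e^(π·tan31.3°)·tan²(60.65°) = 21.36; N_c = (N_q − 1)/tanφ' = 33.48.
Overburden at base level: q = 17.9 × 0.7 = 12.53 kPa.
Below the base the soil is submerged, so the ½γBN_γ term uses γ' = 18.8 − 9.81 = 8.99 kN/m³.
Cohesion term c·N_c·s_c = 16.2 × 33.485 × 1.3 = 705.19 kPa; surcharge term q·N_q = 12.53 × 21.359 = 267.63 kPa; self-weight term 0.5·γ·B·N_γ·s_γ = 0.5 × 8.99 × 1.5 × 19.5 × 0.6 = 78.887 kPa.
q_ult = 705.19 + 267.63 + 78.887 = 1051.7 kPa.
q_all = 1051.7 / 2.5 = 420.68 kPa.

q_all ≈ 420 kPa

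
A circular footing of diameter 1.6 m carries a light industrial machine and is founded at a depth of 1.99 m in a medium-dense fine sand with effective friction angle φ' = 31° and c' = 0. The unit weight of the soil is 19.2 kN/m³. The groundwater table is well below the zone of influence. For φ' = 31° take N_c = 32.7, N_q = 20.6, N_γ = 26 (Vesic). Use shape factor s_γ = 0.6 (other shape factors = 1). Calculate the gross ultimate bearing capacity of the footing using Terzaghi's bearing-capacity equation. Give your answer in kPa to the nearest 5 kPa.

Effective surcharge at the founding depth q = γ·D_f = 19.2 × 1.99 = 38.208 kPa.
q_ult = q·N_q + 0.5·γ·B·N_γ·s_γ
     = 38.208 × 20.6 + 0.5 × 19.2 × 1.6 × 26 × 0.6
     = 787.08 + 239.62 = 1026.7 kPa.

q_ult ≈ 1025 kPa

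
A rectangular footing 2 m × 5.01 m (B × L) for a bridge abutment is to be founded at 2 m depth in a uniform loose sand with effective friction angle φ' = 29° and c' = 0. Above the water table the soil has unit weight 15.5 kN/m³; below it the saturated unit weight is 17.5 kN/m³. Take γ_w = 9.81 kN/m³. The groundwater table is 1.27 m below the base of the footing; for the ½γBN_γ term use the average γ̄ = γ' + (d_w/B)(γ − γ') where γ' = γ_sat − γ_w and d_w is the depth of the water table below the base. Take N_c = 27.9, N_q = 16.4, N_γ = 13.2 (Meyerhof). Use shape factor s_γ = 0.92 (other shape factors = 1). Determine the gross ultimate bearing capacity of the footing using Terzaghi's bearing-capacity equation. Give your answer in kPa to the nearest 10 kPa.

q_ult ≈ 660 kPa

Overburden at base level: q = 15.5 × 2 = 31 kPa.
The water table is 1.27 m below the base (< B = 2 m), so the ½γBN_γ term uses γ̄ = γ' + (d_w/B)(γ − γ') = 7.69 + (1.27/2)(15.5 − 7.69) = 12.649 kN/m³.
Surcharge term q·N_q = 31 × 16.4 = 508.4 kPa; self-weight term 0.5·γ·B·N_γ·s_γ = 0.5 × 12.649 × 2 × 13.2 × 0.92 = 153.61 kPa.
q_ult = 508.4 + 153.61 = 662.01 kPa.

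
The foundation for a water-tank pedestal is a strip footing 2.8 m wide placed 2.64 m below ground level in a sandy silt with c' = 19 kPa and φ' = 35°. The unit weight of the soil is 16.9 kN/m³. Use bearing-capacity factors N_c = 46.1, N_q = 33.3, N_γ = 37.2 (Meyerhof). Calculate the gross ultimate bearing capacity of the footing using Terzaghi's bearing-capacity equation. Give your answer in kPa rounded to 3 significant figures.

q_ult ≈ 3240 kPa

Overburden at base level: q = 16.9 × 2.64 = 44.616 kPa.
Cohesion term c·N_c = 19 × 46.1 = 875.9 kPa; surcharge term q·N_q = 44.616 × 33.3 = 1485.7 kPa; self-weight term 0.5·γ·B·N_γ = 0.5 × 16.9 × 2.8 × 37.2 = 880.15 kPa.
q_ult = 875.9 + 1485.7 + 880.15 = 3241.8 kPa.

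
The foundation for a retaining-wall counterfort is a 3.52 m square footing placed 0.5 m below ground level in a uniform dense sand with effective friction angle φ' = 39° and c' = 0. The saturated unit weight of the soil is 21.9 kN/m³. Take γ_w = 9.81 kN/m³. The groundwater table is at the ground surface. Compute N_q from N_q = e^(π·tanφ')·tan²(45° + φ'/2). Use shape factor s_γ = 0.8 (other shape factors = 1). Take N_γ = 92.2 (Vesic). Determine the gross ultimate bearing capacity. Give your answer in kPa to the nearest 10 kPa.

tan39° = 0.8098, so N_q = e^(π×0.8098)·tan²(64.5°) = 12.731 × 4.395 = 55.96.
With the water table at the surface the whole profile is submerged: γ' = 21.9 − 9.81 = 12.09 kN/m³, so q = γ'·D_f = 6.045 kPa; the same γ' applies in the ½γBN_γ term.
q_ult = q·N_q + 0.5·γ·B·N_γ·s_γ
     = 6.045 × 55.957 + 0.5 × 12.09 × 3.52 × 92.2 × 0.8
     = 338.26 + 1569.5 = 1907.8 kPa.

q_ult ≈ 1910 kPa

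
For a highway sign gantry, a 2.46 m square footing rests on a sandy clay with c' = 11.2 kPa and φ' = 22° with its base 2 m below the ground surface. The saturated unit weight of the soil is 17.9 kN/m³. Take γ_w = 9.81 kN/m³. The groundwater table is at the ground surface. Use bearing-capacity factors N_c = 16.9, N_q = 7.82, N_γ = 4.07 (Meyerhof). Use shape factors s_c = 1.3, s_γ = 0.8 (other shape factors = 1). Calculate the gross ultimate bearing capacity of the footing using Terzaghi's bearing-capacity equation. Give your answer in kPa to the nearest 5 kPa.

γ' = 17.9 − 9.81 = 8.09 kN/m³ (submerged throughout). q = 8.09 × 2 = 16.18 kPa; the same γ' applies in the ½γBN_γ term.
c·N_c·s_c = 11.2 × 16.9 × 1.3 = 246.06 kPa
q·N_q = 16.18 × 7.82 = 126.53 kPa
0.5·γ·B·N_γ·s_γ = 0.5 × 8.09 × 2.46 × 4.07 × 0.8 = 32.399 kPa
q_ult = 246.06 + 126.53 + 32.399 = 404.99 kPa.

q_ult ≈ 405 kPa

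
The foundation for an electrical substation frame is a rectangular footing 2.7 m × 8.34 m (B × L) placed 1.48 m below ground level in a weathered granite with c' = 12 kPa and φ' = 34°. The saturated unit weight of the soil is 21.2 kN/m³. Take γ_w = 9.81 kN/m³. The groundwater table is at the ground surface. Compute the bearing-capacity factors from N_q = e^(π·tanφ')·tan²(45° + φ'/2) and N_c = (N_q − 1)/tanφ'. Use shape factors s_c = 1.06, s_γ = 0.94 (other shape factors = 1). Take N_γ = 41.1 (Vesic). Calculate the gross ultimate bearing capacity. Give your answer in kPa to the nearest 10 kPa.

tan34° = 0.6745, so N_q = e^(π×0.6745)·tan²(62°) = 8.323 × 3.537 = 29.44.
N_c = (29.44 − 1)/tan34° = 42.16.
Water table at ground surface, so effective unit weight γ' = 21.2 − 9.81 = 11.39 kN/m³ is used throughout; overburden q = 11.39 × 1.48 = 16.857 kPa; the same γ' applies in the ½γBN_γ term.
Cohesion term c·N_c·s_c = 12 × 42.164 × 1.06 = 536.32 kPa; surcharge term q·N_q = 16.857 × 29.44 = 496.27 kPa; self-weight term 0.5·γ·B·N_γ·s_γ = 0.5 × 11.39 × 2.7 × 41.1 × 0.94 = 594.06 kPa.
q_ult = 536.32 + 496.27 + 594.06 = 1626.7 kPa.

q_ult ≈ 1630 kPa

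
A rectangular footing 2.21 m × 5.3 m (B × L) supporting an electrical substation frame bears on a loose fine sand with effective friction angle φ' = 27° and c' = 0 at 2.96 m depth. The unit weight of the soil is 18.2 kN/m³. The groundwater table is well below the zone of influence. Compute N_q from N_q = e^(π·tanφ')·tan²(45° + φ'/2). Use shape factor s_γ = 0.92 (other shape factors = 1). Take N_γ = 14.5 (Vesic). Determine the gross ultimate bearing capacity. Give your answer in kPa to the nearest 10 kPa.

tan27° = 0.5095, so N_q = e^(π×0.5095)·tan²(58.5°) = 4.957 × 2.663 = 13.2.
Effective surcharge at the founding depth q = γ·D_f = 18.2 × 2.96 = 53.872 kPa.
q_ult = q·N_q + 0.5·γ·B·N_γ·s_γ
     = 53.872 × 13.199 + 0.5 × 18.2 × 2.21 × 14.5 × 0.92
     = 711.06 + 268.28 = 979.35 kPa.

q_ult ≈ 980 kPa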